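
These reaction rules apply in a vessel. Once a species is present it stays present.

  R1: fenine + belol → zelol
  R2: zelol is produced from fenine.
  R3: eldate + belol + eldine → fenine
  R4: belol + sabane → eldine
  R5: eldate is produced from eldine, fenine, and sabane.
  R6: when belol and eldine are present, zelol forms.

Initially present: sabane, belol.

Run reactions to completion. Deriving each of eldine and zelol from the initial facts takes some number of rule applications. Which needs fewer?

eldine

eldine: belol and sabane present → eldine forms (R4). [1 rule application]
zelol: belol and sabane present → eldine forms (R4). belol and eldine present → zelol forms (R6). [2 rule applications]
eldine needs fewer.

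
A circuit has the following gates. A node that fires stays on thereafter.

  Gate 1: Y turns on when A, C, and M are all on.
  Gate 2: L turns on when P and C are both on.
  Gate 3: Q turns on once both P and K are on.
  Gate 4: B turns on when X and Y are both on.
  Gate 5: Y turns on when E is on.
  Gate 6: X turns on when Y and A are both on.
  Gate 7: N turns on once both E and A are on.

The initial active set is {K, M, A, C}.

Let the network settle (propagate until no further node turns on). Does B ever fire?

Gate 1: A, C, and M on → Y on.
Gate 6: Y and A on → X on.
Gate 4: X and Y on → B on.

Yes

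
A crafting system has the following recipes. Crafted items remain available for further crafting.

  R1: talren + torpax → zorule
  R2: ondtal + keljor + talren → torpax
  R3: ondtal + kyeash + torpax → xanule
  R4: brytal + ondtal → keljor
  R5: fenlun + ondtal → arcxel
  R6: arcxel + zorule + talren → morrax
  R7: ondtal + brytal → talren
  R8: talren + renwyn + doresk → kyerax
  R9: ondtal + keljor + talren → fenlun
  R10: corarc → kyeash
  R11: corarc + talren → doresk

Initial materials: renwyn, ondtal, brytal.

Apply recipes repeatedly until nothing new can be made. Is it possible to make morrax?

Yes

Using R4, brytal and ondtal make keljor.
ondtal + brytal → talren (R7).
ondtal + keljor + talren → fenlun (R9).
ondtal + keljor + talren → torpax (R2).
talren + torpax → zorule (R1).
fenlun + ondtal → arcxel (R5).
Using R6, arcxel, zorule, and talren make morrax.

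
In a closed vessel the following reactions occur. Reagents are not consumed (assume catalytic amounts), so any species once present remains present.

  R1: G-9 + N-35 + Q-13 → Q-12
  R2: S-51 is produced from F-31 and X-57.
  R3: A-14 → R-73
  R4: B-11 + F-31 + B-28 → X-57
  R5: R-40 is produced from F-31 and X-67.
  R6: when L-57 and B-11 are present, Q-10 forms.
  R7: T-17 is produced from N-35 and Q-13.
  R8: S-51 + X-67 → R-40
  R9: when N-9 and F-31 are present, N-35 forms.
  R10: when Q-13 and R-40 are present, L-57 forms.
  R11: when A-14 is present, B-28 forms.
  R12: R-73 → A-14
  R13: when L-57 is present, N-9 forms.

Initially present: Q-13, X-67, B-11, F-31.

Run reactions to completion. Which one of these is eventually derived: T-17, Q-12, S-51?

T-17

F-31 and X-67 present → R-40 forms (R5).
Q-13 and R-40 present → L-57 forms (R10).
L-57 present → N-9 forms (R13).
N-9 and F-31 present → N-35 forms (R9).
N-35 and Q-13 present → T-17 forms (R7).
S-51 would need F-31 and X-57 (R2), but X-57 never forms. Q-12 would need G-9, N-35, and Q-13 (R1), but G-9 never forms.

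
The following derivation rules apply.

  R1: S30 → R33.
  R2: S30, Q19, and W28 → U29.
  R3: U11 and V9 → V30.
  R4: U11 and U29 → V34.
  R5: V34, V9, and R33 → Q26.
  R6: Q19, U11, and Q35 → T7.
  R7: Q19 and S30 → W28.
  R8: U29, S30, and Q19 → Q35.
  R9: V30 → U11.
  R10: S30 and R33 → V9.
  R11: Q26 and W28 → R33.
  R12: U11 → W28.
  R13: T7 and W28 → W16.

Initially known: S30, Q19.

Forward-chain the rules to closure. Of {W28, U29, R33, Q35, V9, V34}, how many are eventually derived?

5

From Q19 and S30, R7 gives W28.
S30 holds, so R33 follows (R1).
S30, Q19, and W28 hold, so U29 follows (R2).
S30 and R33 hold, so V9 follows (R10).
From U29, S30, and Q19, R8 gives Q35.
W28: reached.
U29: reached.
R33: reached.
Q35: reached.
V9: reached.
V34 would need U11 and U29 (R4), but U11 is never established.
Reached: W28, U29, R33, Q35, and V9 — 5 of the 6.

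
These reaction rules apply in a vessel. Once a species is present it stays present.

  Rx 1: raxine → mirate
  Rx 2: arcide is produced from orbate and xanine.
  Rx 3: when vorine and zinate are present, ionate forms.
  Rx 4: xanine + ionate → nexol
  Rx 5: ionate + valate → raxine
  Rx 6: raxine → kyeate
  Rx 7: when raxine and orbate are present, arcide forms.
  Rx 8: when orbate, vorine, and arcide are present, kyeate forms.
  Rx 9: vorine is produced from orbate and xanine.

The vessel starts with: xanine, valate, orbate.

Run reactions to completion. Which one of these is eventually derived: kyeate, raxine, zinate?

kyeate

orbate and xanine present → arcide forms (Rx 2).
orbate and xanine present → vorine forms (Rx 9).
orbate, vorine, and arcide present → kyeate forms (Rx 8).
raxine would need ionate and valate (Rx 5), but ionate never forms. No rule produces zinate, and it is not given.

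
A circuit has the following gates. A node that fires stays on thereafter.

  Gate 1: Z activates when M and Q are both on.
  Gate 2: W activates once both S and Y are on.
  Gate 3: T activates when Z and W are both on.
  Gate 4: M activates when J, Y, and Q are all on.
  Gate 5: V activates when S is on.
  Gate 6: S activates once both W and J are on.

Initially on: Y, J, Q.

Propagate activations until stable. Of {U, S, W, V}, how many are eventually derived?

0

No rule produces U, and it is not given.
S would need W and J (Gate 6), but W never turns on.
W would need S and Y (Gate 2), but S never turns on.
V would need S (Gate 5), but S never turns on.
None of the 4 are reached.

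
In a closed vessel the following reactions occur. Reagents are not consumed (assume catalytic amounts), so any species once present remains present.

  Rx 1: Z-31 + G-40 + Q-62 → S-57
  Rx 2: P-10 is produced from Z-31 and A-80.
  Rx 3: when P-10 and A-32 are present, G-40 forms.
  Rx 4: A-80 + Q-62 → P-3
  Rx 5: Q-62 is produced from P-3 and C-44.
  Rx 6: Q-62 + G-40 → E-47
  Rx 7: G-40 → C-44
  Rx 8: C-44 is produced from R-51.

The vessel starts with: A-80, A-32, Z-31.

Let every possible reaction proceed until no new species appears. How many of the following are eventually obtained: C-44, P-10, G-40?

3

Z-31 and A-80 present → P-10 forms (Rx 2).
P-10 and A-32 present → G-40 forms (Rx 3).
G-40 present → C-44 forms (Rx 7).
C-44: reached.
P-10: reached.
G-40: reached.
All 3 are reached.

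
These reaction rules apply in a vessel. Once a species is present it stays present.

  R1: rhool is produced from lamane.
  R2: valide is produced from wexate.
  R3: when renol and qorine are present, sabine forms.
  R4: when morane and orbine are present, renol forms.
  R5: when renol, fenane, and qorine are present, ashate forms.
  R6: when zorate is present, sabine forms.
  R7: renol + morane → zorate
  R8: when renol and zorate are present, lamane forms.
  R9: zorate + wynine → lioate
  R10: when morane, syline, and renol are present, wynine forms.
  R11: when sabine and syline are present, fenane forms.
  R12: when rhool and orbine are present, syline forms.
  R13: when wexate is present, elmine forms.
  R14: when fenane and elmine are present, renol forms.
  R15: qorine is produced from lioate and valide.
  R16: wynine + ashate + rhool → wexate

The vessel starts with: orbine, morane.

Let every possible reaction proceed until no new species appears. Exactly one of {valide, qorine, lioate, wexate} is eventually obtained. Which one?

lioate

morane and orbine present → renol forms (R4).
renol and morane present → zorate forms (R7).
renol and zorate present → lamane forms (R8).
lamane present → rhool forms (R1).
rhool and orbine present → syline forms (R12).
morane, syline, and renol present → wynine forms (R10).
zorate and wynine present → lioate forms (R9).
wexate would need wynine, ashate, and rhool (R16), but ashate never forms. qorine would need lioate and valide (R15), but valide never forms. valide would need wexate (R2), but wexate never forms.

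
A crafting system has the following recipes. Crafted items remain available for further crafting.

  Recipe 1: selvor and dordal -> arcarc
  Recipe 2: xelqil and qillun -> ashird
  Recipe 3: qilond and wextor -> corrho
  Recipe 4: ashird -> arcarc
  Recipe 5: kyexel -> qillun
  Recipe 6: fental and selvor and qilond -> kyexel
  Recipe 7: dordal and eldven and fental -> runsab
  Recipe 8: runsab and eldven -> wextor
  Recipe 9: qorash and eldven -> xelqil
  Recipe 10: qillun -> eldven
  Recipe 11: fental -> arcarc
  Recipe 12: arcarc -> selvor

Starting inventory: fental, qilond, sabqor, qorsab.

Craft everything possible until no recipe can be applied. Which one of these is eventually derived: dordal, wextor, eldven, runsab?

eldven

fental -> arcarc (Recipe 11).
Using Recipe 12, arcarc makes selvor.
fental and selvor and qilond -> kyexel (Recipe 6).
kyexel -> qillun (Recipe 5).
qillun -> eldven (Recipe 10).
wextor would need runsab and eldven (Recipe 8), but runsab is never obtained. runsab would need dordal, eldven, and fental (Recipe 7), but dordal is never obtained. No rule produces dordal, and it is not given.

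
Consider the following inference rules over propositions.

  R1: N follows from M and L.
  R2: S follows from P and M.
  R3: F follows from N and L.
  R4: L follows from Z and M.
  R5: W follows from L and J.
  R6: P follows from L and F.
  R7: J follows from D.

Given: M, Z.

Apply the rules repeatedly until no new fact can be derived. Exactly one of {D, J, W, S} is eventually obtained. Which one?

S

From Z and M, R4 gives L.
M and L hold, so N follows (R1).
N and L hold, so F follows (R3).
From L and F, R6 gives P.
P and M hold, so S follows (R2).
No rule produces D, and it is not given. W would need L and J (R5), but J is never established. J would need D (R7), but D is never established.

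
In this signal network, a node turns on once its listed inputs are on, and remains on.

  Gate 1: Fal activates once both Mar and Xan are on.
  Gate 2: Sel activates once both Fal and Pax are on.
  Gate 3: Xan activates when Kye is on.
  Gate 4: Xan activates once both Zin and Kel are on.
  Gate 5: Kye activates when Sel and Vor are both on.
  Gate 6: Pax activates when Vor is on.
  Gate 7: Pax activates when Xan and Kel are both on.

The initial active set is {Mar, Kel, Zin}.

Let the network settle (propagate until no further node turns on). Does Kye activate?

Kye would need Sel and Vor (Gate 5), but Vor never turns on.

No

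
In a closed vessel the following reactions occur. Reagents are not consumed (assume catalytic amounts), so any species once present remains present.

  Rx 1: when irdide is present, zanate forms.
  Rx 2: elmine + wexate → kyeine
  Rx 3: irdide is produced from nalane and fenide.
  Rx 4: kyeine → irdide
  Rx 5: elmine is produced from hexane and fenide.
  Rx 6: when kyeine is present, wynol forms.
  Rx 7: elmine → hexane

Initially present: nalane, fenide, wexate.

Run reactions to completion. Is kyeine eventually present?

kyeine would need elmine and wexate (Rx 2), but elmine never forms.

No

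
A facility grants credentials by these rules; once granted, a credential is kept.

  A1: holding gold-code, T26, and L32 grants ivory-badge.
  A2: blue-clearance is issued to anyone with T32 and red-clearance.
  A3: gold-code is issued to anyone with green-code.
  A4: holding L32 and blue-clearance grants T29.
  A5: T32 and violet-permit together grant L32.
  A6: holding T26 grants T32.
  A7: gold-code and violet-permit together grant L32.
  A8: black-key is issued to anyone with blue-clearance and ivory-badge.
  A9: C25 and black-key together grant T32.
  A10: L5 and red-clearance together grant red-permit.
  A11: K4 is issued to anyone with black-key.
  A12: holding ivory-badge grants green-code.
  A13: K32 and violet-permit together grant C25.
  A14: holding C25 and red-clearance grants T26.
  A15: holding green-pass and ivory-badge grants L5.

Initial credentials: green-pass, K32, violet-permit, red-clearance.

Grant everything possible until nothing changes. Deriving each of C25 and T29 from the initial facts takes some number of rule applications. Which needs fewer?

C25: Holding K32 and violet-permit grants C25 (A13). [1 rule application]
T29: Holding K32 and violet-permit grants C25 (A13). Holding C25 and red-clearance grants T26 (A14). Holding T26 grants T32 (A6). Holding T32 and red-clearance grants blue-clearance (A2). Holding T32 and violet-permit grants L32 (A5). Holding L32 and blue-clearance grants T29 (A4). [6 rule applications]
C25 needs fewer.

C25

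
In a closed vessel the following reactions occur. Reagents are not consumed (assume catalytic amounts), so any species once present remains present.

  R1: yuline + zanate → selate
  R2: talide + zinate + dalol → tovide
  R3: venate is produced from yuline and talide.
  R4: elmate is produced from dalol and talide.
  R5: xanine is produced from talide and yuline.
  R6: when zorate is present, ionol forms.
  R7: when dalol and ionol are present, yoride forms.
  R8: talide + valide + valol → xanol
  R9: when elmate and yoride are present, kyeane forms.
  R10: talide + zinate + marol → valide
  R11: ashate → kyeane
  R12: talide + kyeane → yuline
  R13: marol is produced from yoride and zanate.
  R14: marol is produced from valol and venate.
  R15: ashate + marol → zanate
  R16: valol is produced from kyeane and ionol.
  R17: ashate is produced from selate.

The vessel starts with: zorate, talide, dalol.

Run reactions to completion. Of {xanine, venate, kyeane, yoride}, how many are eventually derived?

dalol and talide present → elmate forms (R4).
zorate present → ionol forms (R6).
dalol and ionol present → yoride forms (R7).
elmate and yoride present → kyeane forms (R9).
talide and kyeane present → yuline forms (R12).
talide and yuline present → xanine forms (R5).
yuline and talide present → venate forms (R3).
xanine: reached.
venate: reached.
kyeane: reached.
yoride: reached.
All 4 are reached.

4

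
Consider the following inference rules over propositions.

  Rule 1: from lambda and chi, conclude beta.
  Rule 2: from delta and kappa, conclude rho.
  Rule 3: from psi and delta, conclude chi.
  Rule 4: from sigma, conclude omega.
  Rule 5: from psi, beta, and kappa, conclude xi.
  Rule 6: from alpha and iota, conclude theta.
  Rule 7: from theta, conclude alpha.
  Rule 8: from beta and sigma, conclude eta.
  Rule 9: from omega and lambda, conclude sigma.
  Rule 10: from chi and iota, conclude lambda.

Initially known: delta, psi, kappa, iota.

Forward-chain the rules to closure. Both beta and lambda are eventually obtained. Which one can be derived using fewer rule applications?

lambda

lambda: From psi and delta, Rule 3 gives chi. chi and iota hold, so lambda follows (Rule 10). [2 rule applications]
beta: From psi and delta, Rule 3 gives chi. From chi and iota, Rule 10 gives lambda. lambda and chi hold, so beta follows (Rule 1). [3 rule applications]
lambda needs fewer.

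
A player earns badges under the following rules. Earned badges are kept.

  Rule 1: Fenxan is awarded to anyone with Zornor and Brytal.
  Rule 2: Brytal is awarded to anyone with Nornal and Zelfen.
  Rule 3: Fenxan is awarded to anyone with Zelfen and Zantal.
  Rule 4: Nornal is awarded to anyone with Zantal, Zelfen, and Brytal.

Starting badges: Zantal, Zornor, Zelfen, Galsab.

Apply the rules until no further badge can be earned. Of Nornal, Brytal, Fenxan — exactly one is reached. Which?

With Zelfen and Zantal, Fenxan is earned (Rule 3).
Brytal would need Nornal and Zelfen (Rule 2), but Nornal is never earned. Nornal would need Zantal, Zelfen, and Brytal (Rule 4), but Brytal is never earned.

Fenxan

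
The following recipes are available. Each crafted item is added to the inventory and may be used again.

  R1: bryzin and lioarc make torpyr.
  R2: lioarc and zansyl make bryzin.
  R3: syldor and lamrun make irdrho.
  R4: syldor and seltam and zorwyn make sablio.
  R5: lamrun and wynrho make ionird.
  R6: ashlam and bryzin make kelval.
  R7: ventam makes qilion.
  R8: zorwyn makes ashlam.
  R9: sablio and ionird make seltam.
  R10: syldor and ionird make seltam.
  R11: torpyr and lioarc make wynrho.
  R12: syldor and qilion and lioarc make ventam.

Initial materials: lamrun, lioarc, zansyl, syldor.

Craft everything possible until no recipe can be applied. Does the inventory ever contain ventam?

No

ventam would need syldor, qilion, and lioarc (R12), but qilion is never obtained.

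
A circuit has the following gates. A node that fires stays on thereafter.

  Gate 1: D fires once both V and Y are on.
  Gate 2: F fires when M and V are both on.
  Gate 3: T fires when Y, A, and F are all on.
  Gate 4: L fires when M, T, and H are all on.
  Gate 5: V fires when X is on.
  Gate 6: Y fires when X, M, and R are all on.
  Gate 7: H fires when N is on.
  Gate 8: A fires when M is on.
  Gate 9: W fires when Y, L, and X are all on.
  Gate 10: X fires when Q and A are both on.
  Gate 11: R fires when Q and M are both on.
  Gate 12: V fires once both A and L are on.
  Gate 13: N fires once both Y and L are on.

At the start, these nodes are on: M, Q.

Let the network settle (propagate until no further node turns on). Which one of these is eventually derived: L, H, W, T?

T

Gate 11: Q and M on → R on.
M is on, so A fires (Gate 8).
Q and A are on, so X fires (Gate 10).
X, M, and R are on, so Y fires (Gate 6).
X is on, so V fires (Gate 5).
Gate 2: M and V on → F on.
Gate 3: Y, A, and F on → T on.
W would need Y, L, and X (Gate 9), but L never turns on. L would need M, T, and H (Gate 4), but H never turns on. H would need N (Gate 7), but N never turns on.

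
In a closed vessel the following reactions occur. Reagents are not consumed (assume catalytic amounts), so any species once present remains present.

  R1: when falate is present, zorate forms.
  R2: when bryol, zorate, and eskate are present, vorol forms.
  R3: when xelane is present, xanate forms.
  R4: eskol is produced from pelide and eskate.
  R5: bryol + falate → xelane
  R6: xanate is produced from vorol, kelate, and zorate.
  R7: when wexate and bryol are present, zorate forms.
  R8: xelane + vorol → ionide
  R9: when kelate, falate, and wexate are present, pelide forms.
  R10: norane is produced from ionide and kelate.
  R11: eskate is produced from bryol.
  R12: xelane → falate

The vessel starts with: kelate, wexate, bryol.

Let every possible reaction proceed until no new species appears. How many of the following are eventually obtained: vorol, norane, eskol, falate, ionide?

wexate and bryol present → zorate forms (R7).
bryol present → eskate forms (R11).
bryol, zorate, and eskate present → vorol forms (R2).
vorol: reached.
norane would need ionide and kelate (R10), but ionide never forms.
eskol would need pelide and eskate (R4), but pelide never forms.
falate would need xelane (R12), but xelane never forms.
ionide would need xelane and vorol (R8), but xelane never forms.
Reached: vorol — 1 of the 5.

1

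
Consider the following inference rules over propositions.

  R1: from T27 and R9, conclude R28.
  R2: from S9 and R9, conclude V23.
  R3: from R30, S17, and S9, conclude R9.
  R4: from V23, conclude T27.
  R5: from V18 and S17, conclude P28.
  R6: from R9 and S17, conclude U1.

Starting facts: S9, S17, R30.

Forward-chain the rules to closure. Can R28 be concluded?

From R30, S17, and S9, R3 gives R9.
From S9 and R9, R2 gives V23.
From V23, R4 gives T27.
T27 and R9 hold, so R28 follows (R1).

Yes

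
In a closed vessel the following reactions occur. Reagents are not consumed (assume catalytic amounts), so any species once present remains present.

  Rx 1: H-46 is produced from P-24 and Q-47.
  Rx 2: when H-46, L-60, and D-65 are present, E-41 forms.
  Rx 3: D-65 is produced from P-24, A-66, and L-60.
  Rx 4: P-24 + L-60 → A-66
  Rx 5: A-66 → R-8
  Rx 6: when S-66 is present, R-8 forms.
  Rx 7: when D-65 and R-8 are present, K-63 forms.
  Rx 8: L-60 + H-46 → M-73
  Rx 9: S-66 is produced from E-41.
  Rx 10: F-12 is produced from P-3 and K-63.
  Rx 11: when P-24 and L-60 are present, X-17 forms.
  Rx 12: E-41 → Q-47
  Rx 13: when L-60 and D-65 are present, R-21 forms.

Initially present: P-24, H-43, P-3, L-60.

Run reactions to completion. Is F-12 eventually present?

P-24 and L-60 present → A-66 forms (Rx 4).
A-66 present → R-8 forms (Rx 5).
P-24, A-66, and L-60 present → D-65 forms (Rx 3).
D-65 and R-8 present → K-63 forms (Rx 7).
P-3 and K-63 present → F-12 forms (Rx 10).

Yes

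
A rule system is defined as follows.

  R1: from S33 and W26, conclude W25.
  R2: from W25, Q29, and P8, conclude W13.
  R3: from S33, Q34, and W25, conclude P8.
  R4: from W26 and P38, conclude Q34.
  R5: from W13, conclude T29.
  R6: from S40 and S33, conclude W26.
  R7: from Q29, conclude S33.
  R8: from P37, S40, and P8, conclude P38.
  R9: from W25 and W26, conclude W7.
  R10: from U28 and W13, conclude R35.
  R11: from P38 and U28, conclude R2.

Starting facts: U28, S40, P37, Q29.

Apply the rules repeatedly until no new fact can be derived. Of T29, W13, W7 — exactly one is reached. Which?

Q29 holds, so S33 follows (R7).
From S40 and S33, R6 gives W26.
From S33 and W26, R1 gives W25.
W25 and W26 hold, so W7 follows (R9).
T29 would need W13 (R5), but W13 is never established. W13 would need W25, Q29, and P8 (R2), but P8 is never established.

W7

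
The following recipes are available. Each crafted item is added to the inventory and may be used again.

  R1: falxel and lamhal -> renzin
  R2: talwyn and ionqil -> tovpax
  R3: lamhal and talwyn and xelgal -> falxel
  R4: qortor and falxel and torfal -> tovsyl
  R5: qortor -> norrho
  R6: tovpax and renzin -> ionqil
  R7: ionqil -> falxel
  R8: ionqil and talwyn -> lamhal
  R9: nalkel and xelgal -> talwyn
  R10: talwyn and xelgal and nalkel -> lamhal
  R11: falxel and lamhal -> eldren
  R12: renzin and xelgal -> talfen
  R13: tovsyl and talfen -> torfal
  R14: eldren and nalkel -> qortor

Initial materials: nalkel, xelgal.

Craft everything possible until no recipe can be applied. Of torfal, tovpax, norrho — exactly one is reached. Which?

nalkel and xelgal -> talwyn (R9).
talwyn and xelgal and nalkel -> lamhal (R10).
lamhal and talwyn and xelgal -> falxel (R3).
Using R11, falxel and lamhal make eldren.
Using R14, eldren and nalkel make qortor.
Using R5, qortor makes norrho.
torfal would need tovsyl and talfen (R13), but tovsyl is never obtained. tovpax would need talwyn and ionqil (R2), but ionqil is never obtained.

norrho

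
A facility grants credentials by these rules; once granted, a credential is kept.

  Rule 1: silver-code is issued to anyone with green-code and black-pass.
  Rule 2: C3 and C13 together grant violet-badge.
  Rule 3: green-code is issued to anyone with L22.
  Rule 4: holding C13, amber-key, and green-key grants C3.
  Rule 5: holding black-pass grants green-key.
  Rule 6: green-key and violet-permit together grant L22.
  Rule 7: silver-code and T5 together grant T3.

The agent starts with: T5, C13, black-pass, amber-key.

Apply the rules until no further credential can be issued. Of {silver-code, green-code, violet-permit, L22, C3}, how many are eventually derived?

Holding black-pass grants green-key (Rule 5).
Holding C13, amber-key, and green-key grants C3 (Rule 4).
silver-code would need green-code and black-pass (Rule 1), but green-code is never granted.
green-code would need L22 (Rule 3), but L22 is never granted.
No rule produces violet-permit, and it is not given.
L22 would need green-key and violet-permit (Rule 6), but violet-permit is never granted.
C3: reached.
Reached: C3 — 1 of the 5.

1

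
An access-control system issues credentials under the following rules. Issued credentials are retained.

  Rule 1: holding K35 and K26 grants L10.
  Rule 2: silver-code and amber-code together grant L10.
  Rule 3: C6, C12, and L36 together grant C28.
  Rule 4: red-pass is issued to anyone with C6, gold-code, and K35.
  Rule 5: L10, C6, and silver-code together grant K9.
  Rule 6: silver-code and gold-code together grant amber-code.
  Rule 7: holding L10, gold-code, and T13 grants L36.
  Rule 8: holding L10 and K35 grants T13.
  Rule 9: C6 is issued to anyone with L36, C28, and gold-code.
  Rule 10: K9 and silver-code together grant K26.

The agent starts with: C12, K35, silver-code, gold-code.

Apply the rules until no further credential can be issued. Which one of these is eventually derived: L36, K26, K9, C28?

Holding silver-code and gold-code grants amber-code (Rule 6).
Holding silver-code and amber-code grants L10 (Rule 2).
Holding L10 and K35 grants T13 (Rule 8).
Holding L10, gold-code, and T13 grants L36 (Rule 7).
K26 would need K9 and silver-code (Rule 10), but K9 is never granted. C28 would need C6, C12, and L36 (Rule 3), but C6 is never granted. K9 would need L10, C6, and silver-code (Rule 5), but C6 is never granted.

L36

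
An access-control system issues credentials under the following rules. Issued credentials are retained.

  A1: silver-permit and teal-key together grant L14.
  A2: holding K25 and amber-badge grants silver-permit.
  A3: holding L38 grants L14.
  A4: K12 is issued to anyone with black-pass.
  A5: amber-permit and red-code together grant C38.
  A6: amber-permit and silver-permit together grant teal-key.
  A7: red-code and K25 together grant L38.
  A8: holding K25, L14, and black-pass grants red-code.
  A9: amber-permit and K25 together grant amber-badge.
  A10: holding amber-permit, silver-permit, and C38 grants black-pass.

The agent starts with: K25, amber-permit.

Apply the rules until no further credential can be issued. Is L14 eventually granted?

Holding amber-permit and K25 grants amber-badge (A9).
Holding K25 and amber-badge grants silver-permit (A2).
Holding amber-permit and silver-permit grants teal-key (A6).
Holding silver-permit and teal-key grants L14 (A1).

Yes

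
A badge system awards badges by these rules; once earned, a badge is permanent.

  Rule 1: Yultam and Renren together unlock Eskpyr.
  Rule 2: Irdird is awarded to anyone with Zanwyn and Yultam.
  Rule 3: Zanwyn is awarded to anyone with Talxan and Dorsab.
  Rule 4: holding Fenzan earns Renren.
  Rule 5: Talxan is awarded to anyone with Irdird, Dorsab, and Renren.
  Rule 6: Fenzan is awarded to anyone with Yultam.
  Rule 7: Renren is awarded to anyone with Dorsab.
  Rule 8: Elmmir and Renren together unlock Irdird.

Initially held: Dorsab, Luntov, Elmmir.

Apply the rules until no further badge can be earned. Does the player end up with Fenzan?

No

Fenzan would need Yultam (Rule 6), but Yultam is never earned.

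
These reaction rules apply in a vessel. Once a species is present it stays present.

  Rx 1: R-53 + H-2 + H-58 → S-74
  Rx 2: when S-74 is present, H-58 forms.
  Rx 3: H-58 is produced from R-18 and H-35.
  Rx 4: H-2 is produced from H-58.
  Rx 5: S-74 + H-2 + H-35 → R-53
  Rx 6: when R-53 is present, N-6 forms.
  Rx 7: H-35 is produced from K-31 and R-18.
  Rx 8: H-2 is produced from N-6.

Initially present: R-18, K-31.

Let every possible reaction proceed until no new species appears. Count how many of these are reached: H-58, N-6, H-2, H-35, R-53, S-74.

K-31 and R-18 present → H-35 forms (Rx 7).
R-18 and H-35 present → H-58 forms (Rx 3).
H-58 present → H-2 forms (Rx 4).
H-58: reached.
N-6 would need R-53 (Rx 6), but R-53 never forms.
H-2: reached.
H-35: reached.
R-53 would need S-74, H-2, and H-35 (Rx 5), but S-74 never forms.
S-74 would need R-53, H-2, and H-58 (Rx 1), but R-53 never forms.
Reached: H-58, H-2, and H-35 — 3 of the 6.

3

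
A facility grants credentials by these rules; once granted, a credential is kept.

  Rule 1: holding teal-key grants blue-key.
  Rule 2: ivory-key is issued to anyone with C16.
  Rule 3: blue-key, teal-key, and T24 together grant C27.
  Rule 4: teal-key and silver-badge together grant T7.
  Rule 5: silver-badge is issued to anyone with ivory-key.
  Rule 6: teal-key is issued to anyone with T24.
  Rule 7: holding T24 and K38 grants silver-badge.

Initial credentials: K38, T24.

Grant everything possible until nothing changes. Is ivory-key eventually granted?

No

ivory-key would need C16 (Rule 2), but C16 is never granted.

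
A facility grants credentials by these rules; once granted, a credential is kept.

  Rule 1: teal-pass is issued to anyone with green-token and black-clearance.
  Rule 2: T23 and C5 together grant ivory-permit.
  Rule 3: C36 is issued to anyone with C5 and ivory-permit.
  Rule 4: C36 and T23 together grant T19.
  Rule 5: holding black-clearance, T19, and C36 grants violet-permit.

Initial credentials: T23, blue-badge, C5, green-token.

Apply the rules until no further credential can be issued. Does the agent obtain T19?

Holding T23 and C5 grants ivory-permit (Rule 2).
Holding C5 and ivory-permit grants C36 (Rule 3).
Holding C36 and T23 grants T19 (Rule 4).

Yes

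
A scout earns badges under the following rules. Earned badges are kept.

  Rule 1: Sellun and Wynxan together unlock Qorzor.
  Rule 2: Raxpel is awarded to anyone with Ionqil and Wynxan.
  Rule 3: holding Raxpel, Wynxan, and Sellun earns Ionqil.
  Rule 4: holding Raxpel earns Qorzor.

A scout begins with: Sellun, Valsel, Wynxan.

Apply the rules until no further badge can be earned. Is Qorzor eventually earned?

Yes

With Sellun and Wynxan, Qorzor is earned (Rule 1).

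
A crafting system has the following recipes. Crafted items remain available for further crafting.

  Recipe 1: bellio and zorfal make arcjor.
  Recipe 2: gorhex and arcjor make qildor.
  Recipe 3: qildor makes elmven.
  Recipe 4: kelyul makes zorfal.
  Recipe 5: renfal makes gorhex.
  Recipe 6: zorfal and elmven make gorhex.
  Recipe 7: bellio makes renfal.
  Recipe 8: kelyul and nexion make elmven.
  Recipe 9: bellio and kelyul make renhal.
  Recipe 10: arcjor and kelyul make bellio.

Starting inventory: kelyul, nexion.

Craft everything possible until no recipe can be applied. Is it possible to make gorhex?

Yes

Using Recipe 4, kelyul makes zorfal.
kelyul and nexion → elmven (Recipe 8).
zorfal and elmven → gorhex (Recipe 6).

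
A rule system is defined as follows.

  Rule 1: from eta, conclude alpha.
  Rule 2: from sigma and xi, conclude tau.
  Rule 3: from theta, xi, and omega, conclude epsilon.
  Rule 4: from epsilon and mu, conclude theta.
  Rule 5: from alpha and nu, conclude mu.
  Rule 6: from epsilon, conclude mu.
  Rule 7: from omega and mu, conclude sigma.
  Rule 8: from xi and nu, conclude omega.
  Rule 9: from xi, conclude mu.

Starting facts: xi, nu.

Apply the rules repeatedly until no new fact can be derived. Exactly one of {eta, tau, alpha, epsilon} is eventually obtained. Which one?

From xi and nu, Rule 8 gives omega.
xi holds, so mu follows (Rule 9).
omega and mu hold, so sigma follows (Rule 7).
sigma and xi hold, so tau follows (Rule 2).
epsilon would need theta, xi, and omega (Rule 3), but theta is never established. No rule produces eta, and it is not given. alpha would need eta (Rule 1), but eta is never established.

tau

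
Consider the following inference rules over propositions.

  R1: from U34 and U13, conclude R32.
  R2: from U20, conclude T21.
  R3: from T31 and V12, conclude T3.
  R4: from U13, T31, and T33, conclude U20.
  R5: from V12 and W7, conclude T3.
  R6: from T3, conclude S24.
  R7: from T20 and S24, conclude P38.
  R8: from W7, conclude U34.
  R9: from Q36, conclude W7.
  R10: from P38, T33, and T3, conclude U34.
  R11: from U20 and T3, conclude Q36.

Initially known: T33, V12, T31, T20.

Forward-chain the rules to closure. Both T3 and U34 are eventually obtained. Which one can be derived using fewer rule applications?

T3

T3: From T31 and V12, R3 gives T3. [1 rule application]
U34: From T31 and V12, R3 gives T3. T3 holds, so S24 follows (R6). T20 and S24 hold, so P38 follows (R7). From P38, T33, and T3, R10 gives U34. [4 rule applications]
T3 needs fewer.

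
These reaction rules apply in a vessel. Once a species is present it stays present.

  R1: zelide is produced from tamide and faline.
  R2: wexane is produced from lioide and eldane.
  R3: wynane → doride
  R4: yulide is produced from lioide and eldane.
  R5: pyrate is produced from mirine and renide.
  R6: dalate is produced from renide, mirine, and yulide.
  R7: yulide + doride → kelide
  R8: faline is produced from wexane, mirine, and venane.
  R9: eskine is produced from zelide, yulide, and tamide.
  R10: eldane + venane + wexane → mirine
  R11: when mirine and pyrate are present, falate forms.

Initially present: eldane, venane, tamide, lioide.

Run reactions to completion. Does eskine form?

Yes

lioide and eldane present → wexane forms (R2).
lioide and eldane present → yulide forms (R4).
eldane, venane, and wexane present → mirine forms (R10).
wexane, mirine, and venane present → faline forms (R8).
tamide and faline present → zelide forms (R1).
zelide, yulide, and tamide present → eskine forms (R9).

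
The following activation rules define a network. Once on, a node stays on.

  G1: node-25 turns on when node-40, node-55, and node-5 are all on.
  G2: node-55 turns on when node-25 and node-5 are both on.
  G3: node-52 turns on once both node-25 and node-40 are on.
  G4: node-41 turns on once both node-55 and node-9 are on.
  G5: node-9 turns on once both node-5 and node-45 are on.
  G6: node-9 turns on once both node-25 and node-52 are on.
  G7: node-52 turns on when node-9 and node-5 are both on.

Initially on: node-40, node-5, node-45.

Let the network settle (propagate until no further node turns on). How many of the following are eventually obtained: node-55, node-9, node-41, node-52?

2

G5: node-5 and node-45 on → node-9 on.
G7: node-9 and node-5 on → node-52 on.
node-55 would need node-25 and node-5 (G2), but node-25 never turns on.
node-9: reached.
node-41 would need node-55 and node-9 (G4), but node-55 never turns on.
node-52: reached.
Reached: node-9 and node-52 — 2 of the 4.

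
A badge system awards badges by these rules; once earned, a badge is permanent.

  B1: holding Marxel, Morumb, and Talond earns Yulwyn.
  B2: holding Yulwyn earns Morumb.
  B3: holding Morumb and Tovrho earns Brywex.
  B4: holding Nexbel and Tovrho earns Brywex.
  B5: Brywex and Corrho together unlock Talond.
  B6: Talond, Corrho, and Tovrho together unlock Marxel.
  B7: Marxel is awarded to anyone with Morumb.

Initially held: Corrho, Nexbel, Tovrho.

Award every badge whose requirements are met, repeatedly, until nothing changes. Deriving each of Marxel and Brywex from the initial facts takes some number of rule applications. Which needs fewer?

Brywex

Brywex: With Nexbel and Tovrho, Brywex is earned (B4). [1 rule application]
Marxel: With Nexbel and Tovrho, Brywex is earned (B4). With Brywex and Corrho, Talond is earned (B5). With Talond, Corrho, and Tovrho, Marxel is earned (B6). [3 rule applications]
Brywex needs fewer.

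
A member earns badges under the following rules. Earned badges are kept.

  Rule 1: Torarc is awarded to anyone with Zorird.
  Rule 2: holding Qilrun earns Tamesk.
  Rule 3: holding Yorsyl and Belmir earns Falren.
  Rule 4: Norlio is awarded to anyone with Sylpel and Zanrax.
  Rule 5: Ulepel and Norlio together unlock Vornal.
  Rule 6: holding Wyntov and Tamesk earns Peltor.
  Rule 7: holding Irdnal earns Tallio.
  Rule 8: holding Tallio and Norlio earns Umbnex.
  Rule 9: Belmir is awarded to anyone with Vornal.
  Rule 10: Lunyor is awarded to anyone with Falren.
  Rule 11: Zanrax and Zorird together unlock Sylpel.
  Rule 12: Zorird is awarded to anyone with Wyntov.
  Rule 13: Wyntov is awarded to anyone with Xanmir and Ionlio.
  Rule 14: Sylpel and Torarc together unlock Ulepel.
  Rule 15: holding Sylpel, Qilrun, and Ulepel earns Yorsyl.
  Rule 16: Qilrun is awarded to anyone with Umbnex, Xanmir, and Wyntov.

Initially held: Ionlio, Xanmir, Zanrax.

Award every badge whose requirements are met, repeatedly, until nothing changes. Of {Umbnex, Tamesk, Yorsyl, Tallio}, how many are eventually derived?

Umbnex would need Tallio and Norlio (Rule 8), but Tallio is never earned.
Tamesk would need Qilrun (Rule 2), but Qilrun is never earned.
Yorsyl would need Sylpel, Qilrun, and Ulepel (Rule 15), but Qilrun is never earned.
Tallio would need Irdnal (Rule 7), but Irdnal is never earned.
None of the 4 are reached.

0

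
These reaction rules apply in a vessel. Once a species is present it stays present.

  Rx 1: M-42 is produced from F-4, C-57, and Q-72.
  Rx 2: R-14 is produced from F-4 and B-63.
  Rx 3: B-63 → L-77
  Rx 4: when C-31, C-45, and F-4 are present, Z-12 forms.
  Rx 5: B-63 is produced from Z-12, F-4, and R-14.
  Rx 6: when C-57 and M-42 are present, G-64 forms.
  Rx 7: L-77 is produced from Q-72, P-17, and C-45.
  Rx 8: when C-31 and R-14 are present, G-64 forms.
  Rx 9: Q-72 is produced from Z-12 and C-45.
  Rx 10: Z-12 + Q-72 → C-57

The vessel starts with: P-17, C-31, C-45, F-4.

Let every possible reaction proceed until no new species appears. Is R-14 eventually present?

No

R-14 would need F-4 and B-63 (Rx 2), but B-63 never forms.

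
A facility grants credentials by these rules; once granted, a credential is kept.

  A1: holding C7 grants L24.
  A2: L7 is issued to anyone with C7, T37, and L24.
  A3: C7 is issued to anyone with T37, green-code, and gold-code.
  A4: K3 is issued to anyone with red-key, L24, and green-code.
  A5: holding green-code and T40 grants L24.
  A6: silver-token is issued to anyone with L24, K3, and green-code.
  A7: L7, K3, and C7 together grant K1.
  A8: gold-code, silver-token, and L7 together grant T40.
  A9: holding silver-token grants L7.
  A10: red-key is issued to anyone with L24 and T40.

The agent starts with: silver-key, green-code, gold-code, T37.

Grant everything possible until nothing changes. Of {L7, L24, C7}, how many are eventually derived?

3

Holding T37, green-code, and gold-code grants C7 (A3).
Holding C7 grants L24 (A1).
Holding C7, T37, and L24 grants L7 (A2).
L7: reached.
L24: reached.
C7: reached.
All 3 are reached.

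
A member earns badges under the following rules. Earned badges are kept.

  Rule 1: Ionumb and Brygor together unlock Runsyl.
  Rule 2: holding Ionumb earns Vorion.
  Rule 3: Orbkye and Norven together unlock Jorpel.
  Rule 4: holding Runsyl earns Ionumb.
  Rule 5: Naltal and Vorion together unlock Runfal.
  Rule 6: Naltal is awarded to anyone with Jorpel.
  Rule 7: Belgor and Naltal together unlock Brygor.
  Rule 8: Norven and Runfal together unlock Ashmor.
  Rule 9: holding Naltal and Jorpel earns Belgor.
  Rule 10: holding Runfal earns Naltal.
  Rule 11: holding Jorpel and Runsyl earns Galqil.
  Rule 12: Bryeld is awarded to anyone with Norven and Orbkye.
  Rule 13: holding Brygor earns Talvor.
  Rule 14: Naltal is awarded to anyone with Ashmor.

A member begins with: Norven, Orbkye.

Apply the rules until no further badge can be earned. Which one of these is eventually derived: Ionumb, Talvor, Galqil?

Talvor

With Orbkye and Norven, Jorpel is earned (Rule 3).
With Jorpel, Naltal is earned (Rule 6).
With Naltal and Jorpel, Belgor is earned (Rule 9).
With Belgor and Naltal, Brygor is earned (Rule 7).
With Brygor, Talvor is earned (Rule 13).
Ionumb would need Runsyl (Rule 4), but Runsyl is never earned. Galqil would need Jorpel and Runsyl (Rule 11), but Runsyl is never earned.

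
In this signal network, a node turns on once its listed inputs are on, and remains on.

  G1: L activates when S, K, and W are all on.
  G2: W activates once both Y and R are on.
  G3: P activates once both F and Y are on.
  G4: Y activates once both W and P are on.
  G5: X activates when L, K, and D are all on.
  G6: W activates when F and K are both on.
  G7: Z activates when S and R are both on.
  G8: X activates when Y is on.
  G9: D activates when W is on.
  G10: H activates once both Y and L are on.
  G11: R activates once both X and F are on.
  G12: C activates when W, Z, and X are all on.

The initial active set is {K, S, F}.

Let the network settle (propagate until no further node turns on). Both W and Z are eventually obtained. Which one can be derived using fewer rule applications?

W

W: F and K are on, so W activates (G6). [1 rule application]
Z: G6: F and K on → W on. S, K, and W are on, so L activates (G1). W is on, so D activates (G9). G5: L, K, and D on → X on. G11: X and F on → R on. S and R are on, so Z activates (G7). [6 rule applications]
W needs fewer.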